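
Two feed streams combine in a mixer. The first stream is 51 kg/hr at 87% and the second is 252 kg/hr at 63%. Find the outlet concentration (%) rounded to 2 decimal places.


Mass balance on solute: F1*x1 + F2*x2 = F3*x3
F3 = F1 + F2 = 51 + 252 = 303 kg/hr
x3 = (F1*x1 + F2*x2)/F3
x3 = (51*0.87 + 252*0.63) / 303
x3 = 67.04%


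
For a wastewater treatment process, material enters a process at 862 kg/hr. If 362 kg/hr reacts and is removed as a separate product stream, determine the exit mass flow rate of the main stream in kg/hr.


Steady-state mass balance on the main outlet: F_out = F_in - F_removed
F_out = 862 - 362
F_out = 500 kg/hr


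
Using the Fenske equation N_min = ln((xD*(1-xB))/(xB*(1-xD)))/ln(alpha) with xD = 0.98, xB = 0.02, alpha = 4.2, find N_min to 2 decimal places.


N_min = ln((xD*(1-xB))/(xB*(1-xD))) / ln(alpha)
Numerator inside ln: 0.9604 / 0.0004 = 2401.0
ln(2401.0) = 7.783641
ln(alpha) = ln(4.2) = 1.435085
N_min = 7.783641 / 1.435085 = 5.42


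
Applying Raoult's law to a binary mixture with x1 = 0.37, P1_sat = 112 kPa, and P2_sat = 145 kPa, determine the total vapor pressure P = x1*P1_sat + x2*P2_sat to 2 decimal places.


P = x1*P1_sat + x2*P2_sat
x2 = 1 - x1 = 1 - 0.37 = 0.63
P = 0.37*112 + 0.63*145
P = 41.44 + 91.35
P = 132.79 kPa


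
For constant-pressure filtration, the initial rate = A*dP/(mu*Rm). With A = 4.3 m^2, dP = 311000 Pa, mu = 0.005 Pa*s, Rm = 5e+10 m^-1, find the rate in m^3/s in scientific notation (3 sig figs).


rate = A * dP / (mu * Rm)
rate = 4.3 * 311000 / (0.005 * 5e+10)
rate = 1337300.0 / 2.500e+08
rate = 5.35e-03 m^3/s


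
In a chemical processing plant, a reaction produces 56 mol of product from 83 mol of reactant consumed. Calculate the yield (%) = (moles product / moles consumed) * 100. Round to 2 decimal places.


Yield = (moles product / moles consumed) * 100%
Yield = (56 / 83) * 100
Yield = 0.6747 * 100
Yield = 67.47%


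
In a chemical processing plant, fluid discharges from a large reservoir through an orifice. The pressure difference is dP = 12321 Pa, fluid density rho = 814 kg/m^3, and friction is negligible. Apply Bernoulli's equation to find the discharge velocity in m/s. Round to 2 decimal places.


v = sqrt(2*dP/rho)
v = sqrt(2*12321/814)
v = sqrt(30.272727)
v = 5.50 m/s


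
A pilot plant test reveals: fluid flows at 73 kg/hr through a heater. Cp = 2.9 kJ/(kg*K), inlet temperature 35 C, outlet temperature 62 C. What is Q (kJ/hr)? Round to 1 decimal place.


Q = m_dot * Cp * (T2 - T1)
Q = 73 * 2.9 * (62 - 35)
Q = 73 * 2.9 * 27
Q = 5715.9 kJ/hr


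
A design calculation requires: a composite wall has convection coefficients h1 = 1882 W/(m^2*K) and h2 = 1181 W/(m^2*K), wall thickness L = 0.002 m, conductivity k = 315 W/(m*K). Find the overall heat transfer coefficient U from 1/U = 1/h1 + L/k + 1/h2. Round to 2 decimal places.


1/U = 1/h1 + L/k + 1/h2
1/U = 1/1882 + 0.002/315 + 1/1181
1/U = 0.0005313496 + 6.3492e-06 + 0.0008467401
1/U = 0.0013844389
U = 722.31 W/(m^2*K)


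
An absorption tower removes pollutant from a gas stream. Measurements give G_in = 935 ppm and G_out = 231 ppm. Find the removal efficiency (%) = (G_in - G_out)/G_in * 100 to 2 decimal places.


Efficiency = (G_in - G_out) / G_in * 100%
Efficiency = (935 - 231) / 935 * 100
Efficiency = 704 / 935 * 100
Efficiency = 75.29%


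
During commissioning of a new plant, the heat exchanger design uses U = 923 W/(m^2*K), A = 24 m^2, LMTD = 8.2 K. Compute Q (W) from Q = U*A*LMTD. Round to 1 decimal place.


Q = U * A * LMTD
Q = 923 * 24 * 8.2
Q = 181646.4 W


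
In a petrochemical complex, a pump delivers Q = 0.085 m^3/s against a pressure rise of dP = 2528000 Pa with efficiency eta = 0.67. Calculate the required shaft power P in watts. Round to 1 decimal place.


P = Q * dP / eta
P = 0.085 * 2528000 / 0.67
P = 214880.0 / 0.67
P = 320716.4 W


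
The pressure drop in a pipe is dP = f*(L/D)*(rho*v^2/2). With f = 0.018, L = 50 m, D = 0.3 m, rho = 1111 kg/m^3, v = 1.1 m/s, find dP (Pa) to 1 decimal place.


dP = f * (L/D) * (rho*v^2/2)
dP = 0.018 * (50/0.3) * (1111*1.1^2/2)
L/D = 166.66666667
rho*v^2/2 = 1111*1.21/2 = 672.155
dP = 0.018 * 166.66666667 * 672.155
dP = 2016.5 Pa


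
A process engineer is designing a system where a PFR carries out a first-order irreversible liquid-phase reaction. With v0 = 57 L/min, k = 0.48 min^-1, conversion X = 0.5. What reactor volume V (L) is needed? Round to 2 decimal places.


V = (v0/k) * ln(1/(1-X))
V = (57/0.48) * ln(1/(1-0.5))
V = 118.75 * ln(2.0)
V = 118.75 * 0.693147
V = 82.31 L


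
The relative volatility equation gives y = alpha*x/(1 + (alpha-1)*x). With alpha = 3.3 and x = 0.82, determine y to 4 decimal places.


y = alpha*x / (1 + (alpha-1)*x)
y = 3.3*0.82 / (1 + (3.3-1)*0.82)
y = 2.706 / (1 + 1.886)
y = 2.706 / 2.886
y = 0.9376


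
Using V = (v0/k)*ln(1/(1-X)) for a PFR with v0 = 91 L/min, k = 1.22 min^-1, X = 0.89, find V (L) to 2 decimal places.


V = (v0/k) * ln(1/(1-X))
V = (91/1.22) * ln(1/(1-0.89))
V = 74.590164 * ln(9.090909)
V = 74.590164 * 2.207275
V = 164.64 L


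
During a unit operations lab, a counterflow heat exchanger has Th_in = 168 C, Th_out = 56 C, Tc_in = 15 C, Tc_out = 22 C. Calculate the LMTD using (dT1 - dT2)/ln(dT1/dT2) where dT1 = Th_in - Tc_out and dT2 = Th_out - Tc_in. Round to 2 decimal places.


dT1 = Th_in - Tc_out = 168 - 22 = 146
dT2 = Th_out - Tc_in = 56 - 15 = 41
LMTD = (dT1 - dT2) / ln(dT1/dT2)
LMTD = (146 - 41) / ln(146/41)
LMTD = 82.67 K


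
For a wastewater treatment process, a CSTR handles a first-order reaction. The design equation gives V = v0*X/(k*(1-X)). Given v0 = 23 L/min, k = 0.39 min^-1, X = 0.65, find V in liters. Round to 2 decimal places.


V = v0 * X / (k * (1 - X))
V = 23 * 0.65 / (0.39 * (1 - 0.65))
V = 14.95 / (0.39 * 0.35)
V = 14.95 / 0.1365
V = 109.52 L


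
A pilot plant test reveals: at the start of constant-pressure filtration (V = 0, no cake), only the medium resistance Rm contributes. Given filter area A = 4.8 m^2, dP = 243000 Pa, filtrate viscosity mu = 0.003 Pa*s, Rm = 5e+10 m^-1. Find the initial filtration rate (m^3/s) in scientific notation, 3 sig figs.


rate = A * dP / (mu * Rm)
rate = 4.8 * 243000 / (0.003 * 5e+10)
rate = 1166400.0 / 1.500e+08
rate = 7.78e-03 m^3/s


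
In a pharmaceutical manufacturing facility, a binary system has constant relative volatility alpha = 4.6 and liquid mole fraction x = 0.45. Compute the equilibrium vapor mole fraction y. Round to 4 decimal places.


y = alpha*x / (1 + (alpha-1)*x)
y = 4.6*0.45 / (1 + (4.6-1)*0.45)
y = 2.07 / (1 + 1.62)
y = 2.07 / 2.62
y = 0.7901


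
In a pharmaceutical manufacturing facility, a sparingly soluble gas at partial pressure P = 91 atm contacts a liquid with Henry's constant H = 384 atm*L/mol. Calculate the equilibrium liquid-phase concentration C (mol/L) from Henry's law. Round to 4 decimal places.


C = P / H
C = 91 / 384
C = 0.2370 mol/L


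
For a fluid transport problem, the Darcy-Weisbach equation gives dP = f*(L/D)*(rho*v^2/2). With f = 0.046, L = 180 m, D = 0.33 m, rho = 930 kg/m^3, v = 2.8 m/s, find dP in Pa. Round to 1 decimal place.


dP = f * (L/D) * (rho*v^2/2)
dP = 0.046 * (180/0.33) * (930*2.8^2/2)
L/D = 545.45454545
rho*v^2/2 = 930*7.84/2 = 3645.6
dP = 0.046 * 545.45454545 * 3645.6
dP = 91471.4 Pa


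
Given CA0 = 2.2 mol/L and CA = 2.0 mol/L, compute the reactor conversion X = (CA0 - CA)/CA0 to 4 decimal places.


X = (CA0 - CA) / CA0
X = (2.2 - 2.0) / 2.2
X = 0.2 / 2.2
X = 0.0909


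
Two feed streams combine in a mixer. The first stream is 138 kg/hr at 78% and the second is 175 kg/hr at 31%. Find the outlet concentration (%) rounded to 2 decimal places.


Mass balance on solute: F1*x1 + F2*x2 = F3*x3
F3 = F1 + F2 = 138 + 175 = 313 kg/hr
x3 = (F1*x1 + F2*x2)/F3
x3 = (138*0.78 + 175*0.31) / 313
x3 = 51.72%


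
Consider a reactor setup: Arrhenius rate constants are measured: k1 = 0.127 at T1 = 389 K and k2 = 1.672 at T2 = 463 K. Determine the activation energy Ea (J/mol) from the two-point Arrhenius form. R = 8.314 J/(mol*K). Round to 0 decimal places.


Ea = R * ln(k2/k1) / (1/T1 - 1/T2)
ln(k2/k1) = ln(1.672/0.127) = 2.5775887
1/T1 - 1/T2 = 1/389 - 1/463 = 0.000410866874
Ea = 8.314 * 2.5775887 / 0.000410866874
Ea = 52158 J/mol


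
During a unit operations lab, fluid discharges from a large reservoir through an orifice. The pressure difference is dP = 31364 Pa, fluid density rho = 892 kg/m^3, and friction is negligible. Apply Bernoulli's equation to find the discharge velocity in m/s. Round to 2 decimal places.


v = sqrt(2*dP/rho)
v = sqrt(2*31364/892)
v = sqrt(70.32287)
v = 8.39 m/s


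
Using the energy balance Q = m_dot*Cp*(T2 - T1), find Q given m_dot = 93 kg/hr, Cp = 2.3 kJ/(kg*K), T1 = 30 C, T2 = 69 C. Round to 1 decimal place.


Q = m_dot * Cp * (T2 - T1)
Q = 93 * 2.3 * (69 - 30)
Q = 93 * 2.3 * 39
Q = 8342.1 kJ/hr


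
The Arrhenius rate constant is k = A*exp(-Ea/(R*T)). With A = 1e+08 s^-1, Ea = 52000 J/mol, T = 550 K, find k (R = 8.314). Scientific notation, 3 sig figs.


k = A * exp(-Ea/(R*T))
k = 1e+08 * exp(-52000 / (8.314 * 550))
k = 1e+08 * exp(-11.371837)
k = 1.15e+03


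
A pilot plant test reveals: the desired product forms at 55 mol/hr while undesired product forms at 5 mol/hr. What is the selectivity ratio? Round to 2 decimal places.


S = desired product rate / undesired product rate
S = 55 / 5
S = 11.00


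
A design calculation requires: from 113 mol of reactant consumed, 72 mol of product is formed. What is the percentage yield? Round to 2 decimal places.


Yield = (moles product / moles consumed) * 100%
Yield = (72 / 113) * 100
Yield = 0.6372 * 100
Yield = 63.72%


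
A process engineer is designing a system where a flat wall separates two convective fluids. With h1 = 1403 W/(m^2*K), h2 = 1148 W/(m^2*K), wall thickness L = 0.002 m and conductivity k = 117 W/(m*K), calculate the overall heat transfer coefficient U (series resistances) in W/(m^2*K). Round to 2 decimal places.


1/U = 1/h1 + L/k + 1/h2
1/U = 1/1403 + 0.002/117 + 1/1148
1/U = 0.0007127584 + 1.7094e-05 + 0.0008710801
1/U = 0.0016009325
U = 624.64 W/(m^2*K)


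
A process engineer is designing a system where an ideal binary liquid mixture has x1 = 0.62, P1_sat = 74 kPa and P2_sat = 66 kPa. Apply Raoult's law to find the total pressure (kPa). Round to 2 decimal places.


P = x1*P1_sat + x2*P2_sat
x2 = 1 - x1 = 1 - 0.62 = 0.38
P = 0.62*74 + 0.38*66
P = 45.88 + 25.08
P = 70.96 kPa


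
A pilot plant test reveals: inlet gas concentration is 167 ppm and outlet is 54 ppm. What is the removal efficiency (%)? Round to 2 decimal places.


Efficiency = (G_in - G_out) / G_in * 100%
Efficiency = (167 - 54) / 167 * 100
Efficiency = 113 / 167 * 100
Efficiency = 67.66%


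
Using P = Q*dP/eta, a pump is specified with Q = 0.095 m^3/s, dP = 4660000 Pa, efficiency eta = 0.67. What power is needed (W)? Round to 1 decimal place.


P = Q * dP / eta
P = 0.095 * 4660000 / 0.67
P = 442700.0 / 0.67
P = 660746.3 W


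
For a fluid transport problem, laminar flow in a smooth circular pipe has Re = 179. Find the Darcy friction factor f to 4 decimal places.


f = 64 / Re
f = 64 / 179
f = 0.3575


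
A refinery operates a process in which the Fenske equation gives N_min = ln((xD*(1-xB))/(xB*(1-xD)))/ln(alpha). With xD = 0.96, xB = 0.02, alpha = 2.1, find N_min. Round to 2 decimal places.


N_min = ln((xD*(1-xB))/(xB*(1-xD))) / ln(alpha)
Numerator inside ln: 0.9408 / 0.0008 = 1176.0
ln(1176.0) = 7.069874
ln(alpha) = ln(2.1) = 0.741937
N_min = 7.069874 / 0.741937 = 9.53


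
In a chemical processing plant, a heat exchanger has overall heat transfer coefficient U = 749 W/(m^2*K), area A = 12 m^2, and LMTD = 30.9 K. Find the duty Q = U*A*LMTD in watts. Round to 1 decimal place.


Q = U * A * LMTD
Q = 749 * 12 * 30.9
Q = 277729.2 W


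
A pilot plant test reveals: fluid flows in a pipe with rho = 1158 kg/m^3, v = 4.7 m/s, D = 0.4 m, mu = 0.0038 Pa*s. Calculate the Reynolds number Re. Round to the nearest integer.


Re = rho * v * D / mu
Re = 1158 * 4.7 * 0.4 / 0.0038
Re = 2177.04 / 0.0038
Re = 572905


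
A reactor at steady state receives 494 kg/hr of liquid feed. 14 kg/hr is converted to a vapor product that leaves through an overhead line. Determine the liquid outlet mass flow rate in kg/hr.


Steady-state mass balance on the main outlet: F_out = F_in - F_removed
F_out = 494 - 14
F_out = 480 kg/hr


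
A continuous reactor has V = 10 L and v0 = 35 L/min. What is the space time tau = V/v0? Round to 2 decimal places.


tau = V / v0
tau = 10 / 35
tau = 0.29 min


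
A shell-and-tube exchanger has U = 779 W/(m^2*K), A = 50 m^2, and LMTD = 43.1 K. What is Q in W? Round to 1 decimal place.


Q = U * A * LMTD
Q = 779 * 50 * 43.1
Q = 1678745.0 W


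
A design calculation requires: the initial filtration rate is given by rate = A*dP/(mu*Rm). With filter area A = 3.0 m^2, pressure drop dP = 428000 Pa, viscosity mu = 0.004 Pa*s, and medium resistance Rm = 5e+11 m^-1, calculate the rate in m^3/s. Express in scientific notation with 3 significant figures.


rate = A * dP / (mu * Rm)
rate = 3.0 * 428000 / (0.004 * 5e+11)
rate = 1284000.0 / 2.000e+09
rate = 6.42e-04 m^3/s


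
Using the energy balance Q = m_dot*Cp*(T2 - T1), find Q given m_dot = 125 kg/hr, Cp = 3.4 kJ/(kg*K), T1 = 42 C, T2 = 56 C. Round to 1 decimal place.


Q = m_dot * Cp * (T2 - T1)
Q = 125 * 3.4 * (56 - 42)
Q = 125 * 3.4 * 14
Q = 5950.0 kJ/hr


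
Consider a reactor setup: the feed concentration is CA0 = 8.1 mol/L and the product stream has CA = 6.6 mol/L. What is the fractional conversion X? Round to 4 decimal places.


X = (CA0 - CA) / CA0
X = (8.1 - 6.6) / 8.1
X = 1.5 / 8.1
X = 0.1852


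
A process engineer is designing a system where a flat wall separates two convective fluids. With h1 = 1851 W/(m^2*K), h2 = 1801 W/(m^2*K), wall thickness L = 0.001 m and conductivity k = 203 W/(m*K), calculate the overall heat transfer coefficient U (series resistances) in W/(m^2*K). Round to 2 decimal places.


1/U = 1/h1 + L/k + 1/h2
1/U = 1/1851 + 0.001/203 + 1/1801
1/U = 0.0005402485 + 4.9261e-06 + 0.0005552471
1/U = 0.0011004217
U = 908.74 W/(m^2*K)


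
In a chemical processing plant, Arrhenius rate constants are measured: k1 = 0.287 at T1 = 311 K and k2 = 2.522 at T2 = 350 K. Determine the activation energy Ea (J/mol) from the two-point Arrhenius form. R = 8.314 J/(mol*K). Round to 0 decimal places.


Ea = R * ln(k2/k1) / (1/T1 - 1/T2)
ln(k2/k1) = ln(2.522/0.287) = 2.1733253
1/T1 - 1/T2 = 1/311 - 1/350 = 0.000358291226
Ea = 8.314 * 2.1733253 / 0.000358291226
Ea = 50431 J/mol


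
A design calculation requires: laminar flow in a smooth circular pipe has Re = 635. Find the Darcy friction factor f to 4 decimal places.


f = 64 / Re
f = 64 / 635
f = 0.1008


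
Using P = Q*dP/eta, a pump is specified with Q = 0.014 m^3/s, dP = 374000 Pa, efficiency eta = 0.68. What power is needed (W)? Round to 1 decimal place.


P = Q * dP / eta
P = 0.014 * 374000 / 0.68
P = 5236.0 / 0.68
P = 7700.0 W


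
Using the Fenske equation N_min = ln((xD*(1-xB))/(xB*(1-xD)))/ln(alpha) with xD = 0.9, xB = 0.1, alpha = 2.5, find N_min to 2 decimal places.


N_min = ln((xD*(1-xB))/(xB*(1-xD))) / ln(alpha)
Numerator inside ln: 0.81 / 0.01 = 81.0
ln(81.0) = 4.394449
ln(alpha) = ln(2.5) = 0.916291
N_min = 4.394449 / 0.916291 = 4.80


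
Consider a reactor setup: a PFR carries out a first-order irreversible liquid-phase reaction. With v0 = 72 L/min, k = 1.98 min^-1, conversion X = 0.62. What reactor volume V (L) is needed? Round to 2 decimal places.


V = (v0/k) * ln(1/(1-X))
V = (72/1.98) * ln(1/(1-0.62))
V = 36.363636 * ln(2.631579)
V = 36.363636 * 0.967584
V = 35.18 L


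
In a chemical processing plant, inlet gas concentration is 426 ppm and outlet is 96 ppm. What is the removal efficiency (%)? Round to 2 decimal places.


Efficiency = (G_in - G_out) / G_in * 100%
Efficiency = (426 - 96) / 426 * 100
Efficiency = 330 / 426 * 100
Efficiency = 77.46%


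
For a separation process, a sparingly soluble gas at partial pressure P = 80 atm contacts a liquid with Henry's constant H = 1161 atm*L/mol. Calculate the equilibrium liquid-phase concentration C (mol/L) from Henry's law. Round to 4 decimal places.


C = P / H
C = 80 / 1161
C = 0.0689 mol/L


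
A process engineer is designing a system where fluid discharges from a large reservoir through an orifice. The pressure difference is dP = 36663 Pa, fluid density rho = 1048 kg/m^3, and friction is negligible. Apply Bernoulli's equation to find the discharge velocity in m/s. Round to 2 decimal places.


v = sqrt(2*dP/rho)
v = sqrt(2*36663/1048)
v = sqrt(69.967557)
v = 8.36 m/s


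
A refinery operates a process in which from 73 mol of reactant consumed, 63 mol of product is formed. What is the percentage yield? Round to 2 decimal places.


Yield = (moles product / moles consumed) * 100%
Yield = (63 / 73) * 100
Yield = 0.863 * 100
Yield = 86.30%


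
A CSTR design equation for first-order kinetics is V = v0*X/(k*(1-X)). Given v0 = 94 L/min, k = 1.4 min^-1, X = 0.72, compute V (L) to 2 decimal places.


V = v0 * X / (k * (1 - X))
V = 94 * 0.72 / (1.4 * (1 - 0.72))
V = 67.68 / (1.4 * 0.28)
V = 67.68 / 0.392
V = 172.65 L


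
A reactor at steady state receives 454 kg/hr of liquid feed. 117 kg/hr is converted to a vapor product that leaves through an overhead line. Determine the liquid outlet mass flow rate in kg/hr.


Steady-state mass balance on the main outlet: F_out = F_in - F_removed
F_out = 454 - 117
F_out = 337 kg/hr


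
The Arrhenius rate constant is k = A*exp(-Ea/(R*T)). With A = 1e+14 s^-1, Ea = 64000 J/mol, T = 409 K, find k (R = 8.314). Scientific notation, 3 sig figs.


k = A * exp(-Ea/(R*T))
k = 1e+14 * exp(-64000 / (8.314 * 409))
k = 1e+14 * exp(-18.821171)
k = 6.70e+05


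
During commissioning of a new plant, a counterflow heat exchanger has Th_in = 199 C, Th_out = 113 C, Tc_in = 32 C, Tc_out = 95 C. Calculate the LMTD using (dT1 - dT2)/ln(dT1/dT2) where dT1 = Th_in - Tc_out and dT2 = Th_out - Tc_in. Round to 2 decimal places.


dT1 = Th_in - Tc_out = 199 - 95 = 104
dT2 = Th_out - Tc_in = 113 - 32 = 81
LMTD = (dT1 - dT2) / ln(dT1/dT2)
LMTD = (104 - 81) / ln(104/81)
LMTD = 92.02 K


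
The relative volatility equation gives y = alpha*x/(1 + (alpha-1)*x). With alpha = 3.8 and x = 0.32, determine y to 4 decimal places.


y = alpha*x / (1 + (alpha-1)*x)
y = 3.8*0.32 / (1 + (3.8-1)*0.32)
y = 1.216 / (1 + 0.896)
y = 1.216 / 1.896
y = 0.6414


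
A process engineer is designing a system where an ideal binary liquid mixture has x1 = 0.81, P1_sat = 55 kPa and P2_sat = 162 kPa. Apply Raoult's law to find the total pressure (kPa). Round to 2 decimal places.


P = x1*P1_sat + x2*P2_sat
x2 = 1 - x1 = 1 - 0.81 = 0.19
P = 0.81*55 + 0.19*162
P = 44.55 + 30.78
P = 75.33 kPa


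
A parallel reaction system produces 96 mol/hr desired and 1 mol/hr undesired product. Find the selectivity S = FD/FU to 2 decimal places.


S = desired product rate / undesired product rate
S = 96 / 1
S = 96.00


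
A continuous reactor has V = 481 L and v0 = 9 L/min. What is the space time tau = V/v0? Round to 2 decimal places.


tau = V / v0
tau = 481 / 9
tau = 53.44 min


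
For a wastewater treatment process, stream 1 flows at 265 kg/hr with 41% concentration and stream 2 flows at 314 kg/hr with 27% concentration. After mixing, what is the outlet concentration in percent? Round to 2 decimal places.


Mass balance on solute: F1*x1 + F2*x2 = F3*x3
F3 = F1 + F2 = 265 + 314 = 579 kg/hr
x3 = (F1*x1 + F2*x2)/F3
x3 = (265*0.41 + 314*0.27) / 579
x3 = 33.41%


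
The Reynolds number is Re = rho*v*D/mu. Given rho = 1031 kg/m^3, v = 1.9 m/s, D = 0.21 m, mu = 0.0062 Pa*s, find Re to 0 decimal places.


Re = rho * v * D / mu
Re = 1031 * 1.9 * 0.21 / 0.0062
Re = 411.369 / 0.0062
Re = 66350


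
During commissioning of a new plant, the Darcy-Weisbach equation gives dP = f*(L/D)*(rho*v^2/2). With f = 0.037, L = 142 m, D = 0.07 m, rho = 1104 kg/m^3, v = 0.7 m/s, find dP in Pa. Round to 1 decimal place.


dP = f * (L/D) * (rho*v^2/2)
dP = 0.037 * (142/0.07) * (1104*0.7^2/2)
L/D = 2028.57142857
rho*v^2/2 = 1104*0.49/2 = 270.48
dP = 0.037 * 2028.57142857 * 270.48
dP = 20301.5 Pa


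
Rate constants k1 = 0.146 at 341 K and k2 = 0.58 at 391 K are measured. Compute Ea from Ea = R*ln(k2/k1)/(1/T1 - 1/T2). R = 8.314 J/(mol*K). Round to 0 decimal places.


Ea = R * ln(k2/k1) / (1/T1 - 1/T2)
ln(k2/k1) = ln(0.58/0.146) = 1.3794215
1/T1 - 1/T2 = 1/341 - 1/391 = 0.000375006563
Ea = 8.314 * 1.3794215 / 0.000375006563
Ea = 30582 J/mol


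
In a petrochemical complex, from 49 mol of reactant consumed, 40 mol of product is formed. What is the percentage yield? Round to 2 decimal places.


Yield = (moles product / moles consumed) * 100%
Yield = (40 / 49) * 100
Yield = 0.8163 * 100
Yield = 81.63%


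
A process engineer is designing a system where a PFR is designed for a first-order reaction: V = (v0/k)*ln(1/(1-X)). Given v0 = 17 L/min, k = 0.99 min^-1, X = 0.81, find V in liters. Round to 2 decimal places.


V = (v0/k) * ln(1/(1-X))
V = (17/0.99) * ln(1/(1-0.81))
V = 17.171717 * ln(5.263158)
V = 17.171717 * 1.660731
V = 28.52 L


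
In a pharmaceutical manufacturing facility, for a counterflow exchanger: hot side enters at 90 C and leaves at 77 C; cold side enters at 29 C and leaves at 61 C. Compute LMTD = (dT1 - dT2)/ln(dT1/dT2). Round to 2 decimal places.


dT1 = Th_in - Tc_out = 90 - 61 = 29
dT2 = Th_out - Tc_in = 77 - 29 = 48
LMTD = (dT1 - dT2) / ln(dT1/dT2)
LMTD = (29 - 48) / ln(29/48)
LMTD = 37.71 K


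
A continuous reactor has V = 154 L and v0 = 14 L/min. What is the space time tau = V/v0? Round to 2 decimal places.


tau = V / v0
tau = 154 / 14
tau = 11.00 min


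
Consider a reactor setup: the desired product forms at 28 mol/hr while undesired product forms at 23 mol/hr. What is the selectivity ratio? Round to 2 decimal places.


S = desired product rate / undesired product rate
S = 28 / 23
S = 1.22


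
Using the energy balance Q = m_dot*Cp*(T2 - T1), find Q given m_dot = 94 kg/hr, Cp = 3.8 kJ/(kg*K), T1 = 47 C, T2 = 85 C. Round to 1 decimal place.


Q = m_dot * Cp * (T2 - T1)
Q = 94 * 3.8 * (85 - 47)
Q = 94 * 3.8 * 38
Q = 13573.6 kJ/hr


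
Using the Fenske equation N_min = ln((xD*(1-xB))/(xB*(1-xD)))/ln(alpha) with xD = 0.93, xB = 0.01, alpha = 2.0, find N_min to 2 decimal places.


N_min = ln((xD*(1-xB))/(xB*(1-xD))) / ln(alpha)
Numerator inside ln: 0.9207 / 0.0007 = 1315.285714
ln(1315.285714) = 7.181809
ln(alpha) = ln(2.0) = 0.693147
N_min = 7.181809 / 0.693147 = 10.36


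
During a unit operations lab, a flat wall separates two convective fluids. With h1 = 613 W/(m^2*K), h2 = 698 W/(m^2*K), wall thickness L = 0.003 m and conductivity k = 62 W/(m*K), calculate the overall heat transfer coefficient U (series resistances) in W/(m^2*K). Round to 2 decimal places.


1/U = 1/h1 + L/k + 1/h2
1/U = 1/613 + 0.003/62 + 1/698
1/U = 0.0016313214 + 4.83871e-05 + 0.0014326648
1/U = 0.0031123733
U = 321.30 W/(m^2*K)


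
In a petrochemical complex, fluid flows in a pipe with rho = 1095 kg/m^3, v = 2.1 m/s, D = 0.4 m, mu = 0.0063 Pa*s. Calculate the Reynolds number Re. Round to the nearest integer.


Re = rho * v * D / mu
Re = 1095 * 2.1 * 0.4 / 0.0063
Re = 919.8 / 0.0063
Re = 146000


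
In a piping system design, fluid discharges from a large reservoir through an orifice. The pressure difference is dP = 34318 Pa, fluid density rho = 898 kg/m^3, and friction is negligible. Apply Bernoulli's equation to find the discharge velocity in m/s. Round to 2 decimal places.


v = sqrt(2*dP/rho)
v = sqrt(2*34318/898)
v = sqrt(76.432071)
v = 8.74 m/s


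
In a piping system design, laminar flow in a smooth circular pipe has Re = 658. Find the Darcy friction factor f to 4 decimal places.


f = 64 / Re
f = 64 / 658
f = 0.0973


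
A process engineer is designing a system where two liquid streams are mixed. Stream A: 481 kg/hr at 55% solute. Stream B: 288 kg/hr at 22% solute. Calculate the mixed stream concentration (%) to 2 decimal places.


Mass balance on solute: F1*x1 + F2*x2 = F3*x3
F3 = F1 + F2 = 481 + 288 = 769 kg/hr
x3 = (F1*x1 + F2*x2)/F3
x3 = (481*0.55 + 288*0.22) / 769
x3 = 42.64%


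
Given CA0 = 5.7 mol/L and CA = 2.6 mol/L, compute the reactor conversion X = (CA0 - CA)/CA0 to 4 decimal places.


X = (CA0 - CA) / CA0
X = (5.7 - 2.6) / 5.7
X = 3.1 / 5.7
X = 0.5439


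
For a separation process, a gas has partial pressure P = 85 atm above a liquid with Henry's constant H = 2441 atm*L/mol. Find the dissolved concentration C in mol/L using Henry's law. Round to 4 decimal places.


C = P / H
C = 85 / 2441
C = 0.0348 mol/L


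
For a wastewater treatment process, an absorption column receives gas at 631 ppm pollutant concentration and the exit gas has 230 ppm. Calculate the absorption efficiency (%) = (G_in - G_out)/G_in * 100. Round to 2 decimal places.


Efficiency = (G_in - G_out) / G_in * 100%
Efficiency = (631 - 230) / 631 * 100
Efficiency = 401 / 631 * 100
Efficiency = 63.55%


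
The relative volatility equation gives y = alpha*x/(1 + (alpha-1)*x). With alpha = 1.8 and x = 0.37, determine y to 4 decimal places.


y = alpha*x / (1 + (alpha-1)*x)
y = 1.8*0.37 / (1 + (1.8-1)*0.37)
y = 0.666 / (1 + 0.296)
y = 0.666 / 1.296
y = 0.5139


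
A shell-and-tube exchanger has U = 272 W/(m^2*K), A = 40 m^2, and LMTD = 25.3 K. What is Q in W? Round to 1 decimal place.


Q = U * A * LMTD
Q = 272 * 40 * 25.3
Q = 275264.0 W


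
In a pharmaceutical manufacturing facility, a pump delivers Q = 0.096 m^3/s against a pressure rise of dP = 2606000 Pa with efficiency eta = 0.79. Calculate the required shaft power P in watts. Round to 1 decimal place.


P = Q * dP / eta
P = 0.096 * 2606000 / 0.79
P = 250176.0 / 0.79
P = 316678.5 W


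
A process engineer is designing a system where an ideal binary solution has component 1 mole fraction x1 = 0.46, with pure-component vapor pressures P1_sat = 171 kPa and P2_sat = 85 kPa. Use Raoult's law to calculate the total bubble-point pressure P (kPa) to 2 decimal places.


P = x1*P1_sat + x2*P2_sat
x2 = 1 - x1 = 1 - 0.46 = 0.54
P = 0.46*171 + 0.54*85
P = 78.66 + 45.9
P = 124.56 kPa


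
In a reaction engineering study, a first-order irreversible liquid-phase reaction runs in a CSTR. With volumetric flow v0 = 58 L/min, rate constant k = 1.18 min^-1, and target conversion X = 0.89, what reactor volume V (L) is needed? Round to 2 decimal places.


V = v0 * X / (k * (1 - X))
V = 58 * 0.89 / (1.18 * (1 - 0.89))
V = 51.62 / (1.18 * 0.11)
V = 51.62 / 0.1298
V = 397.69 L


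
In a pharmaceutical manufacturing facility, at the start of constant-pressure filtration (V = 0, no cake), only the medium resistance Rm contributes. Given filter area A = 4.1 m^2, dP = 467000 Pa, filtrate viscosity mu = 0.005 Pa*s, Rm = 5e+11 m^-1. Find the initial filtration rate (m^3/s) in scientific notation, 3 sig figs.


rate = A * dP / (mu * Rm)
rate = 4.1 * 467000 / (0.005 * 5e+11)
rate = 1914700.0 / 2.500e+09
rate = 7.66e-04 m^3/s


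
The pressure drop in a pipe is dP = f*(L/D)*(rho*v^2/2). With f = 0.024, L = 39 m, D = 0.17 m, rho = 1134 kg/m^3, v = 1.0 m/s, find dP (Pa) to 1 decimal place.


dP = f * (L/D) * (rho*v^2/2)
dP = 0.024 * (39/0.17) * (1134*1.0^2/2)
L/D = 229.41176471
rho*v^2/2 = 1134*1.0/2 = 567.0
dP = 0.024 * 229.41176471 * 567.0
dP = 3121.8 Pa


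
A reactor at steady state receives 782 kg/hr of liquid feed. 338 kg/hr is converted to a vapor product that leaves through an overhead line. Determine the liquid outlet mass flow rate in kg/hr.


Steady-state mass balance on the main outlet: F_out = F_in - F_removed
F_out = 782 - 338
F_out = 444 kg/hr


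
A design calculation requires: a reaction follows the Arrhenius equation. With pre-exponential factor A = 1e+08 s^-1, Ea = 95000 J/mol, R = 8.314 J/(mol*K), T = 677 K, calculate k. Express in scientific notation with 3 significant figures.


k = A * exp(-Ea/(R*T))
k = 1e+08 * exp(-95000 / (8.314 * 677))
k = 1e+08 * exp(-16.878153)
k = 4.68e+00


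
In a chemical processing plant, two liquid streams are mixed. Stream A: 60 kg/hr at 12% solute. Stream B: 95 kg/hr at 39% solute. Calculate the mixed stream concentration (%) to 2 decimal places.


Mass balance on solute: F1*x1 + F2*x2 = F3*x3
F3 = F1 + F2 = 60 + 95 = 155 kg/hr
x3 = (F1*x1 + F2*x2)/F3
x3 = (60*0.12 + 95*0.39) / 155
x3 = 28.55%


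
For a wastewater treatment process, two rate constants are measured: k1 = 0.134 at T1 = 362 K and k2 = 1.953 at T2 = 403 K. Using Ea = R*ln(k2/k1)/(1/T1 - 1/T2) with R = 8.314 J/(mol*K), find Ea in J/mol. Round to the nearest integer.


Ea = R * ln(k2/k1) / (1/T1 - 1/T2)
ln(k2/k1) = ln(1.953/0.134) = 2.6792821
1/T1 - 1/T2 = 1/362 - 1/403 = 0.000281041361
Ea = 8.314 * 2.6792821 / 0.000281041361
Ea = 79261 J/mol


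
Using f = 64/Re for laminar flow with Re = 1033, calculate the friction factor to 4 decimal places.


f = 64 / Re
f = 64 / 1033
f = 0.0620


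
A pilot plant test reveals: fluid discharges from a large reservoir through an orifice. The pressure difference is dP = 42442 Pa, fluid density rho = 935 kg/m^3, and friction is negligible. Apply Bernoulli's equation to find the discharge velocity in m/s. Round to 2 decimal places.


v = sqrt(2*dP/rho)
v = sqrt(2*42442/935)
v = sqrt(90.785027)
v = 9.53 m/s


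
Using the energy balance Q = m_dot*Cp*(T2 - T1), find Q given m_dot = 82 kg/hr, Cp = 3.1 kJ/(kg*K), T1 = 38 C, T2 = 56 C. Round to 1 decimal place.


Q = m_dot * Cp * (T2 - T1)
Q = 82 * 3.1 * (56 - 38)
Q = 82 * 3.1 * 18
Q = 4575.6 kJ/hr


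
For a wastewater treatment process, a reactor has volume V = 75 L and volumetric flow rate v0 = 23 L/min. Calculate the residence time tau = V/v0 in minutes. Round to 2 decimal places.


tau = V / v0
tau = 75 / 23
tau = 3.26 min


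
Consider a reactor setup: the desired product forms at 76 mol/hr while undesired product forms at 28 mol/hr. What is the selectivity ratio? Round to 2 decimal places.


S = desired product rate / undesired product rate
S = 76 / 28
S = 2.71


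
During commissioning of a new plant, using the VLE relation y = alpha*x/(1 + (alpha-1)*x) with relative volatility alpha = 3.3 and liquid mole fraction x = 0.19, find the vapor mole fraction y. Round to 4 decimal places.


y = alpha*x / (1 + (alpha-1)*x)
y = 3.3*0.19 / (1 + (3.3-1)*0.19)
y = 0.627 / (1 + 0.437)
y = 0.627 / 1.437
y = 0.4363


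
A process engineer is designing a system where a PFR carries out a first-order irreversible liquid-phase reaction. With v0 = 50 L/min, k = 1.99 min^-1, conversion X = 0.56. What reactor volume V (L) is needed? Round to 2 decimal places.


V = (v0/k) * ln(1/(1-X))
V = (50/1.99) * ln(1/(1-0.56))
V = 25.125628 * ln(2.272727)
V = 25.125628 * 0.82098
V = 20.63 L


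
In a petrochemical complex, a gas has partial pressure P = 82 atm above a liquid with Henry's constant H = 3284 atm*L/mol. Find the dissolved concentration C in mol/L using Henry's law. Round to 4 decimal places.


C = P / H
C = 82 / 3284
C = 0.0250 mol/L


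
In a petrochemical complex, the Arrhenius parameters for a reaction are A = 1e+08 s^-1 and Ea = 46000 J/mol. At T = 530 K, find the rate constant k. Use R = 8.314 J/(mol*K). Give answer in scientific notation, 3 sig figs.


k = A * exp(-Ea/(R*T))
k = 1e+08 * exp(-46000 / (8.314 * 530))
k = 1e+08 * exp(-10.439314)
k = 2.93e+03


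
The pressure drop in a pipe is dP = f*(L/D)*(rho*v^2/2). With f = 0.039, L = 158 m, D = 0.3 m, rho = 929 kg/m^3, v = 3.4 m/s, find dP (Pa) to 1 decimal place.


dP = f * (L/D) * (rho*v^2/2)
dP = 0.039 * (158/0.3) * (929*3.4^2/2)
L/D = 526.66666667
rho*v^2/2 = 929*11.56/2 = 5369.62
dP = 0.039 * 526.66666667 * 5369.62
dP = 110292.0 Pa


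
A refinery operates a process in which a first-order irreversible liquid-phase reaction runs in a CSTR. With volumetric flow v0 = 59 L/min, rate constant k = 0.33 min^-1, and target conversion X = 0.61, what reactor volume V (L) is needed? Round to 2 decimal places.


V = v0 * X / (k * (1 - X))
V = 59 * 0.61 / (0.33 * (1 - 0.61))
V = 35.99 / (0.33 * 0.39)
V = 35.99 / 0.1287
V = 279.64 L


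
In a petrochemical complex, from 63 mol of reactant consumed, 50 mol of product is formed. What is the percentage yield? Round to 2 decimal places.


Yield = (moles product / moles consumed) * 100%
Yield = (50 / 63) * 100
Yield = 0.7937 * 100
Yield = 79.37%


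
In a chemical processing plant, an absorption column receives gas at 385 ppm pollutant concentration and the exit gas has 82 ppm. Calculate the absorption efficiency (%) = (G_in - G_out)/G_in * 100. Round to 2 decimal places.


Efficiency = (G_in - G_out) / G_in * 100%
Efficiency = (385 - 82) / 385 * 100
Efficiency = 303 / 385 * 100
Efficiency = 78.70%


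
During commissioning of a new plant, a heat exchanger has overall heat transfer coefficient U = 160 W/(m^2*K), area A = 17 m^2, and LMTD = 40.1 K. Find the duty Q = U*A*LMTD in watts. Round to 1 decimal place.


Q = U * A * LMTD
Q = 160 * 17 * 40.1
Q = 109072.0 W


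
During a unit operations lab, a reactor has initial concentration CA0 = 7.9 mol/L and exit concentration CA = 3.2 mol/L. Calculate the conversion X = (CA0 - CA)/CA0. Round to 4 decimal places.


X = (CA0 - CA) / CA0
X = (7.9 - 3.2) / 7.9
X = 4.7 / 7.9
X = 0.5949


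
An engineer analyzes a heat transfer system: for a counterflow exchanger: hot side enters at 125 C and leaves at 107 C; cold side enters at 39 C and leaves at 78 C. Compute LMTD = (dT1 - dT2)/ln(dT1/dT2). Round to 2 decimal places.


dT1 = Th_in - Tc_out = 125 - 78 = 47
dT2 = Th_out - Tc_in = 107 - 39 = 68
LMTD = (dT1 - dT2) / ln(dT1/dT2)
LMTD = (47 - 68) / ln(47/68)
LMTD = 56.86 K


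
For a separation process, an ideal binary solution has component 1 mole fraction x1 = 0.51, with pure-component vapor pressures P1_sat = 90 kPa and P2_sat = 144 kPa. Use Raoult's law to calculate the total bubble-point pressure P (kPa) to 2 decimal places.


P = x1*P1_sat + x2*P2_sat
x2 = 1 - x1 = 1 - 0.51 = 0.49
P = 0.51*90 + 0.49*144
P = 45.9 + 70.56
P = 116.46 kPa


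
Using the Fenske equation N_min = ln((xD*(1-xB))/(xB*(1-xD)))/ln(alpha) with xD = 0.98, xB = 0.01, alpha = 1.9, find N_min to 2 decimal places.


N_min = ln((xD*(1-xB))/(xB*(1-xD))) / ln(alpha)
Numerator inside ln: 0.9702 / 0.0002 = 4851.0
ln(4851.0) = 8.48694
ln(alpha) = ln(1.9) = 0.641854
N_min = 8.48694 / 0.641854 = 13.22


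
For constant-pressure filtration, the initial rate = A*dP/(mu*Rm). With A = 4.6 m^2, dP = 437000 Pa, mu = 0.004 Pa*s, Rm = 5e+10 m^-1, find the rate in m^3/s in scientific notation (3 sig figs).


rate = A * dP / (mu * Rm)
rate = 4.6 * 437000 / (0.004 * 5e+10)
rate = 2010200.0 / 2.000e+08
rate = 1.01e-02 m^3/s


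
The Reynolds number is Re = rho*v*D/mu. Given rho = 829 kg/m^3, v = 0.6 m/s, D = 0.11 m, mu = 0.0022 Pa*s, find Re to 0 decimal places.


Re = rho * v * D / mu
Re = 829 * 0.6 * 0.11 / 0.0022
Re = 54.714 / 0.0022
Re = 24870


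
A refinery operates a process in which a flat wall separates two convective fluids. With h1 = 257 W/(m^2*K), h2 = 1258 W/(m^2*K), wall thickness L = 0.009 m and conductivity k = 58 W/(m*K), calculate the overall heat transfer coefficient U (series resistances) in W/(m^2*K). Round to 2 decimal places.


1/U = 1/h1 + L/k + 1/h2
1/U = 1/257 + 0.009/58 + 1/1258
1/U = 0.0038910506 + 0.0001551724 + 0.0007949126
1/U = 0.0048411356
U = 206.56 W/(m^2*K)


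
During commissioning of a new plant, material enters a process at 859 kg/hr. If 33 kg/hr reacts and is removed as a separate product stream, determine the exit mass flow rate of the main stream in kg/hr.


Steady-state mass balance on the main outlet: F_out = F_in - F_removed
F_out = 859 - 33
F_out = 826 kg/hr


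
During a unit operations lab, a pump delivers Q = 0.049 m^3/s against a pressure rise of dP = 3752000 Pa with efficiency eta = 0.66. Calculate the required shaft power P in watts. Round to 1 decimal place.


P = Q * dP / eta
P = 0.049 * 3752000 / 0.66
P = 183848.0 / 0.66
P = 278557.6 W


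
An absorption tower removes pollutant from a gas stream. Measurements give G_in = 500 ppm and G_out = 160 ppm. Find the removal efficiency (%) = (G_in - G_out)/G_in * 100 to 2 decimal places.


Efficiency = (G_in - G_out) / G_in * 100%
Efficiency = (500 - 160) / 500 * 100
Efficiency = 340 / 500 * 100
Efficiency = 68.00%


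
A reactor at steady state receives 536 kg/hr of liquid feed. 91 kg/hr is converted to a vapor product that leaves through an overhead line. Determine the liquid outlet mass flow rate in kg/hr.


Steady-state mass balance on the main outlet: F_out = F_in - F_removed
F_out = 536 - 91
F_out = 445 kg/hr


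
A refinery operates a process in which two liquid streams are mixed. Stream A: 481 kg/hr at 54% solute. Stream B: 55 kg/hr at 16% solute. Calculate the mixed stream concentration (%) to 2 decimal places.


Mass balance on solute: F1*x1 + F2*x2 = F3*x3
F3 = F1 + F2 = 481 + 55 = 536 kg/hr
x3 = (F1*x1 + F2*x2)/F3
x3 = (481*0.54 + 55*0.16) / 536
x3 = 50.10%


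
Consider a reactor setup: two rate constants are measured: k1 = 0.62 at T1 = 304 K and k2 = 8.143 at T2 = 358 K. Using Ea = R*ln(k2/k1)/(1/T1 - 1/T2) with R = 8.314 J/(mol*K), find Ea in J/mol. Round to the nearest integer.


Ea = R * ln(k2/k1) / (1/T1 - 1/T2)
ln(k2/k1) = ln(8.143/0.62) = 2.5751945
1/T1 - 1/T2 = 1/304 - 1/358 = 0.000496177595
Ea = 8.314 * 2.5751945 / 0.000496177595
Ea = 43150 J/mol


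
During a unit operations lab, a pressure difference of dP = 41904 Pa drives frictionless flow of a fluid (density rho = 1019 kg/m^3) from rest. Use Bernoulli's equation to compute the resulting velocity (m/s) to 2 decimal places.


v = sqrt(2*dP/rho)
v = sqrt(2*41904/1019)
v = sqrt(82.245339)
v = 9.07 m/s


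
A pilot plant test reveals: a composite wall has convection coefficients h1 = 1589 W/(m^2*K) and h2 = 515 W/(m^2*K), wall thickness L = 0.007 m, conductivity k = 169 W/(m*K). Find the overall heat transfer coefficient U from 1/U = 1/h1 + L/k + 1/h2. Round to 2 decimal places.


1/U = 1/h1 + L/k + 1/h2
1/U = 1/1589 + 0.007/169 + 1/515
1/U = 0.0006293266 + 4.14201e-05 + 0.0019417476
1/U = 0.0026124943
U = 382.78 W/(m^2*K)


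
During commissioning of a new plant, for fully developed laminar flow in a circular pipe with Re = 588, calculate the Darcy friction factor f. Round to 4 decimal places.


f = 64 / Re
f = 64 / 588
f = 0.1088


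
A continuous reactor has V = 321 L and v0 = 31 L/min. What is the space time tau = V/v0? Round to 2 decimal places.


tau = V / v0
tau = 321 / 31
tau = 10.35 min


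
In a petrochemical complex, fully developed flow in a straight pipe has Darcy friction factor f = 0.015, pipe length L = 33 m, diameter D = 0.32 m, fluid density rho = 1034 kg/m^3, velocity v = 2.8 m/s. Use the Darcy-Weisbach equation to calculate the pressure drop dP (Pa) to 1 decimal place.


dP = f * (L/D) * (rho*v^2/2)
dP = 0.015 * (33/0.32) * (1034*2.8^2/2)
L/D = 103.125
rho*v^2/2 = 1034*7.84/2 = 4053.28
dP = 0.015 * 103.125 * 4053.28
dP = 6269.9 Pa


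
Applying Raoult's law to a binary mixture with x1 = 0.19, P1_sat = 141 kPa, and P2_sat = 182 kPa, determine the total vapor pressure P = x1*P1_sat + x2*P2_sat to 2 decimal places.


P = x1*P1_sat + x2*P2_sat
x2 = 1 - x1 = 1 - 0.19 = 0.81
P = 0.19*141 + 0.81*182
P = 26.79 + 147.42
P = 174.21 kPa


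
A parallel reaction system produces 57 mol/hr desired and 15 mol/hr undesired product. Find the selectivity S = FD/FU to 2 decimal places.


S = desired product rate / undesired product rate
S = 57 / 15
S = 3.80


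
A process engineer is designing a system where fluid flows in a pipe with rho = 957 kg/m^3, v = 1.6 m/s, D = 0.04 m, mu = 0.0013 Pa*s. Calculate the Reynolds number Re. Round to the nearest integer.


Re = rho * v * D / mu
Re = 957 * 1.6 * 0.04 / 0.0013
Re = 61.248 / 0.0013
Re = 47114
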